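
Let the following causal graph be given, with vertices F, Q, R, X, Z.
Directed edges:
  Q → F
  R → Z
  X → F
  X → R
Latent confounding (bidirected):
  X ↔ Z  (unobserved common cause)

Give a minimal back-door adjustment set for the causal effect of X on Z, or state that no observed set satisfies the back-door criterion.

desc(X)\{X}={F,R,Z}; candidates ⊆ {Q}.
X↔Z: latent back-door arc(s) into X.
size 0: {}; under {} X still reaches {Z} ∋ Z.
size 1: {Q}; under {Q} X still reaches {Z} ∋ Z.
X↔Z cannot be blocked by any observed set — no back-door set.

X→Z: no observed back-door set.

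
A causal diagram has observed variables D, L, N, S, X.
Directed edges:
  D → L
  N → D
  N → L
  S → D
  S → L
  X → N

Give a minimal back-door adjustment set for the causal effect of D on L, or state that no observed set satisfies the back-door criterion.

D→L: minimal back-door set {N, S}.

desc(D)\{D}={L}; candidates ⊆ {N,S,X}.
size 0: {}; under {} D still reaches {L,N,S,X} ∋ L.
size 1: {N}, {S}, {X}; under {N} D still reaches {L,S} ∋ L.
{N,S}: D⊥L given {N,S} in G with D→· removed — back-door holds.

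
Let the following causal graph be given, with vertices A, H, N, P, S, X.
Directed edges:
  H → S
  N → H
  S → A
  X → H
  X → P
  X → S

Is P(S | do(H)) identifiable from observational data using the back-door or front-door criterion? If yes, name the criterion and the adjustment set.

desc(H)\{H}={A,S}; candidates ⊆ {N,P,X}.
size 0: {}; under {} H still reaches {A,N,P,S,X} ∋ S.
{X}: H⊥S given {X} in G with H→· removed — back-door holds.
P(S|do(H)) = Σ_{X} P(S|H,X)·P(X).

P(S|do(H)): backdoor, adjust for {X}.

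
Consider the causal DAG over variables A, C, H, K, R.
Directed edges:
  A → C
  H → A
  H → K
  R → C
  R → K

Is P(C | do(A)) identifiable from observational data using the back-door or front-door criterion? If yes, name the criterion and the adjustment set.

P(C|do(A)): backdoor, adjust for ∅.

desc(A)\{A}={C}; candidates ⊆ {H,K,R}.
∅: A⊥C given ∅ in G with A→· removed — back-door holds.
P(C|do(A)) = P(C|A) — no adjustment needed.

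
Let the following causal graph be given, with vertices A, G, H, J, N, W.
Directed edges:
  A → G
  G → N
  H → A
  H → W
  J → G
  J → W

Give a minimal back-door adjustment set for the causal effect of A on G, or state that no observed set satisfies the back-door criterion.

A→G: minimal back-door set ∅.

desc(A)\{A}={G,N}; candidates ⊆ {H,J,W}.
∅: A⊥G given ∅ in G with A→· removed — back-door holds.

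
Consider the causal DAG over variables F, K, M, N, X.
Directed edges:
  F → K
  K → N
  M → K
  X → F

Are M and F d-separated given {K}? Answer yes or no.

No — M and F are d-connected given {K}.

Bayes-Ball from M | {K} reaches {F,X}.
F ∈ reach(M|{K}) ⇒ M ⊥̸ F | {K}.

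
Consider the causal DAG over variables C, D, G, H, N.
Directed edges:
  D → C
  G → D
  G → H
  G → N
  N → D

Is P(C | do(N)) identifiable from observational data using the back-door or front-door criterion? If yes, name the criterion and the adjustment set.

desc(N)\{N}={C,D}; candidates ⊆ {G,H}.
size 0: {}; under {} N still reaches {C,D,G,H} ∋ C.
{G}: N⊥C given {G} in G with N→· removed — back-door holds.
P(C|do(N)) = Σ_{G} P(C|N,G)·P(G).

P(C|do(N)): backdoor, adjust for {G}.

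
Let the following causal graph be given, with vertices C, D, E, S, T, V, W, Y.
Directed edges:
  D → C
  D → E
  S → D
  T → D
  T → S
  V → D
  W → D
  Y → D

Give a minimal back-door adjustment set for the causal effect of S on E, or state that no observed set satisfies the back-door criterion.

S→E: minimal back-door set {T}.

desc(S)\{S}={C,D,E}; candidates ⊆ {T,V,W,Y}.
size 0: {}; under {} S still reaches {C,D,E,T} ∋ E.
{T}: S⊥E given {T} in G with S→· removed — back-door holds.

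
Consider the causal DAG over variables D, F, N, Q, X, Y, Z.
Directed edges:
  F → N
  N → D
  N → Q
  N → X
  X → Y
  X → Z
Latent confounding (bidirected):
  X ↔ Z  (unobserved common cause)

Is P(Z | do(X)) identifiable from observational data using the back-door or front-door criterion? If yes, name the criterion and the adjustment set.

P(Z|do(X)): not identifiable (no BD/FD set).

desc(X)\{X}={Y,Z}; candidates ⊆ {D,F,N,Q}.
X↔Z: latent back-door arc(s) into X.
size 0: {}; under {} X still reaches {D,F,N,Q,Z} ∋ Z.
size 1: {D}, {F}, {N} …(+1); under {D} X still reaches {F,N,Q,Z} ∋ Z.
size 2: {D,F}, {D,N}, {D,Q} …(+3); under {D,F} X still reaches {N,Q,Z} ∋ Z.
X↔Z cannot be blocked by any observed set — no back-door set.
No mediator lies on a directed X→…→Z path.
Neither criterion identifies P(Z|do(X)) in this graph.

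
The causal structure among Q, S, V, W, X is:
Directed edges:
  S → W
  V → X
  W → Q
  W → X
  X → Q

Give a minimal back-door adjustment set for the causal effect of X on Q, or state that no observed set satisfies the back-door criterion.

X→Q: minimal back-door set {W}.

desc(X)\{X}={Q}; candidates ⊆ {S,V,W}.
size 0: {}; under {} X still reaches {Q,S,V,W} ∋ Q.
{W}: X⊥Q given {W} in G with X→· removed — back-door holds.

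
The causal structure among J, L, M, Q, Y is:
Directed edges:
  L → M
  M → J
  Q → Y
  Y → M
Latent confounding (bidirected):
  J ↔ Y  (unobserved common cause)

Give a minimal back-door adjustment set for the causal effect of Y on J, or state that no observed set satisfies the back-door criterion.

desc(Y)\{Y}={J,M}; candidates ⊆ {L,Q}.
Y↔J: latent back-door arc(s) into Y.
size 0: {}; under {} Y still reaches {J,Q} ∋ J.
size 1: {L}, {Q}; under {L} Y still reaches {J,Q} ∋ J.
size 2: {L,Q}; under {L,Q} Y still reaches {J} ∋ J.
Y↔J cannot be blocked by any observed set — no back-door set.

Y→J: no observed back-door set.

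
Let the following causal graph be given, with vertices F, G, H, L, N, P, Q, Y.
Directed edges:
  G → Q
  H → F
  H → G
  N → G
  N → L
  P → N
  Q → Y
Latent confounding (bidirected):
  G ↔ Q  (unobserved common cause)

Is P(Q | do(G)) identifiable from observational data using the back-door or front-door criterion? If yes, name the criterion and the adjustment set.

desc(G)\{G}={Q,Y}; candidates ⊆ {F,H,L,N,P}.
G↔Q: latent back-door arc(s) into G.
size 0: {}; under {} G still reaches {F,H,L,N,P,Q,Y} ∋ Q.
size 1: {F}, {H}, {L} …(+2); under {F} G still reaches {H,L,N,P,Q,Y} ∋ Q.
size 2: {F,H}, {F,L}, {F,N} …(+7); under {F,H} G still reaches {L,N,P,Q,Y} ∋ Q.
G↔Q cannot be blocked by any observed set — no back-door set.
No mediator lies on a directed G→…→Q path.
Neither criterion identifies P(Q|do(G)) in this graph.

P(Q|do(G)): not identifiable (no BD/FD set).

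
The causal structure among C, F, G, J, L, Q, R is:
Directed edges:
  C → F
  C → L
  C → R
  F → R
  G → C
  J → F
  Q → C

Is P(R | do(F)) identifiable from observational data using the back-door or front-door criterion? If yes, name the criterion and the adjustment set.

desc(F)\{F}={R}; candidates ⊆ {C,G,J,L,Q}.
size 0: {}; under {} F still reaches {C,G,J,L,Q,R} ∋ R.
{C}: F⊥R given {C} in G with F→· removed — back-door holds.
P(R|do(F)) = Σ_{C} P(R|F,C)·P(C).

P(R|do(F)): backdoor, adjust for {C}.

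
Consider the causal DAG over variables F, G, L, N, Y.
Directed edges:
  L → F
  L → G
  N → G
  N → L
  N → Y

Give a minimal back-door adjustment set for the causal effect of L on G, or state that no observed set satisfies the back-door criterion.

desc(L)\{L}={F,G}; candidates ⊆ {N,Y}.
size 0: {}; under {} L still reaches {G,N,Y} ∋ G.
{N}: L⊥G given {N} in G with L→· removed — back-door holds.

L→G: minimal back-door set {N}.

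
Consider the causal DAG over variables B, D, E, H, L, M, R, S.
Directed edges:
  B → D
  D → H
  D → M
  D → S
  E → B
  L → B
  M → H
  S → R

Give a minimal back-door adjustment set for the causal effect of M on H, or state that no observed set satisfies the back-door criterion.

M→H: minimal back-door set {D}.

desc(M)\{M}={H}; candidates ⊆ {B,D,E,L,R,S}.
size 0: {}; under {} M still reaches {B,D,E,H,L,R,S} ∋ H.
{D}: M⊥H given {D} in G with M→· removed — back-door holds.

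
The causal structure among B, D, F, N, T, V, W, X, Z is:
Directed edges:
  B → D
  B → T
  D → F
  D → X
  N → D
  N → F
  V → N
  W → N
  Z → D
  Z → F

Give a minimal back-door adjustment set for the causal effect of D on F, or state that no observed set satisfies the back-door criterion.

desc(D)\{D}={F,X}; candidates ⊆ {B,N,T,V,W,Z}.
size 0: {}; under {} D still reaches {B,F,N,T,V,W,Z} ∋ F.
size 1: {B}, {N}, {T} …(+3); under {B} D still reaches {F,N,V,W,Z} ∋ F.
{N,Z}: D⊥F given {N,Z} in G with D→· removed — back-door holds.

D→F: minimal back-door set {N, Z}.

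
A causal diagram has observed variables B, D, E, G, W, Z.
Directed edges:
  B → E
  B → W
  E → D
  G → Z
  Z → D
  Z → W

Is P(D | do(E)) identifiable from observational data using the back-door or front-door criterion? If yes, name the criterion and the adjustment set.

desc(E)\{E}={D}; candidates ⊆ {B,G,W,Z}.
∅: E⊥D given ∅ in G with E→· removed — back-door holds.
P(D|do(E)) = P(D|E) — no adjustment needed.

P(D|do(E)): backdoor, adjust for ∅.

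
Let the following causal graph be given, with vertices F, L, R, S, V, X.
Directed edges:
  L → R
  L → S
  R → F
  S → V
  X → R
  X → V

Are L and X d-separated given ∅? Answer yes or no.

Bayes-Ball from L | ∅ reaches {F,R,S,V}.
X ∉ reach(L|∅) ⇒ L ⊥ X | ∅.

Yes — L ⊥ X | ∅.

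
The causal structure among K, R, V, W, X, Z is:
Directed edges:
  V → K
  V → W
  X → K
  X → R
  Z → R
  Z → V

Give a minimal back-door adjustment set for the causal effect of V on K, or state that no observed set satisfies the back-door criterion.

desc(V)\{V}={K,W}; candidates ⊆ {R,X,Z}.
∅: V⊥K given ∅ in G with V→· removed — back-door holds.

V→K: minimal back-door set ∅.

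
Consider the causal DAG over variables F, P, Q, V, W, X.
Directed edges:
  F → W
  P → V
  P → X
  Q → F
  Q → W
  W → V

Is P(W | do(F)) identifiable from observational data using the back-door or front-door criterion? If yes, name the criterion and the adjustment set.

desc(F)\{F}={V,W}; candidates ⊆ {P,Q,X}.
size 0: {}; under {} F still reaches {Q,V,W} ∋ W.
{Q}: F⊥W given {Q} in G with F→· removed — back-door holds.
P(W|do(F)) = Σ_{Q} P(W|F,Q)·P(Q).

P(W|do(F)): backdoor, adjust for {Q}.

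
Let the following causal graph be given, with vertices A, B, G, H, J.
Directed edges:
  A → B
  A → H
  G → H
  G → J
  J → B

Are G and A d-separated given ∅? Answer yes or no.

Bayes-Ball from G | ∅ reaches {B,H,J}.
A ∉ reach(G|∅) ⇒ G ⊥ A | ∅.

Yes — G ⊥ A | ∅.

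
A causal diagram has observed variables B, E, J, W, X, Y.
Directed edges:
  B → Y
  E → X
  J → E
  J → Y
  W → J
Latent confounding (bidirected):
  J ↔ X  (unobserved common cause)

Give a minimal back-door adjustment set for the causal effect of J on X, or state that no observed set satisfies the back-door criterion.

J→X: no observed back-door set.

desc(J)\{J}={E,X,Y}; candidates ⊆ {B,W}.
J↔X: latent back-door arc(s) into J.
size 0: {}; under {} J still reaches {W,X} ∋ X.
size 1: {B}, {W}; under {B} J still reaches {W,X} ∋ X.
size 2: {B,W}; under {B,W} J still reaches {X} ∋ X.
J↔X cannot be blocked by any observed set — no back-door set.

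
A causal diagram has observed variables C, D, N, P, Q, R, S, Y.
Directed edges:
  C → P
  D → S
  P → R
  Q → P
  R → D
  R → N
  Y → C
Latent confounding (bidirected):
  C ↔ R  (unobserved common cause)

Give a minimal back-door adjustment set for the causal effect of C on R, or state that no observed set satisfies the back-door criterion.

C→R: no observed back-door set.

desc(C)\{C}={D,N,P,R,S}; candidates ⊆ {Q,Y}.
C↔R: latent back-door arc(s) into C.
size 0: {}; under {} C still reaches {D,N,R,S,Y} ∋ R.
size 1: {Q}, {Y}; under {Q} C still reaches {D,N,R,S,Y} ∋ R.
size 2: {Q,Y}; under {Q,Y} C still reaches {D,N,R,S} ∋ R.
C↔R cannot be blocked by any observed set — no back-door set.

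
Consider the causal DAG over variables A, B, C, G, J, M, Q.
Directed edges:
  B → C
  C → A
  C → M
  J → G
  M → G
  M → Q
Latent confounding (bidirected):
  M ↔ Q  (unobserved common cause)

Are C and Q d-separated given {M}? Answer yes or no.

No — C and Q are d-connected given {M}.

Bayes-Ball from C | {M} reaches {A,B,Q}.
Q ∈ reach(C|{M}) ⇒ C ⊥̸ Q | {M}.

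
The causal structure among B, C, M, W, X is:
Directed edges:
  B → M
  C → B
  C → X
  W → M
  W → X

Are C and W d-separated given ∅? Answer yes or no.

Bayes-Ball from C | ∅ reaches {B,M,X}.
W ∉ reach(C|∅) ⇒ C ⊥ W | ∅.

Yes — C ⊥ W | ∅.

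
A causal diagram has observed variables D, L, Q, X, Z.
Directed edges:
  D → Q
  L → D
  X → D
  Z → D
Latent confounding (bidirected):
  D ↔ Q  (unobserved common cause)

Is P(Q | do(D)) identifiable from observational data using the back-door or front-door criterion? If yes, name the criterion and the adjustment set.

desc(D)\{D}={Q}; candidates ⊆ {L,X,Z}.
D↔Q: latent back-door arc(s) into D.
size 0: {}; under {} D still reaches {L,Q,X,Z} ∋ Q.
size 1: {L}, {X}, {Z}; under {L} D still reaches {Q,X,Z} ∋ Q.
size 2: {L,X}, {L,Z}, {X,Z}; under {L,X} D still reaches {Q,Z} ∋ Q.
D↔Q cannot be blocked by any observed set — no back-door set.
No mediator lies on a directed D→…→Q path.
Neither criterion identifies P(Q|do(D)) in this graph.

P(Q|do(D)): not identifiable (no BD/FD set).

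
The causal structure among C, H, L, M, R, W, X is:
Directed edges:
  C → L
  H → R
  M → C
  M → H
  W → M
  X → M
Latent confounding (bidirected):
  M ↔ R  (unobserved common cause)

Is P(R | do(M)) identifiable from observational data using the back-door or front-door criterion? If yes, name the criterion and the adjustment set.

P(R|do(M)): frontdoor, adjust for {H}.

desc(M)\{M}={C,H,L,R}; candidates ⊆ {W,X}.
M↔R: latent back-door arc(s) into M.
size 0: {}; under {} M still reaches {R,W,X} ∋ R.
size 1: {W}, {X}; under {W} M still reaches {R,X} ∋ R.
size 2: {W,X}; under {W,X} M still reaches {R} ∋ R.
M↔R cannot be blocked by any observed set — no back-door set.
{H}: (i) intercepts every directed M→R path; (ii) no back-door M→{H}; (iii) {M} blocks every back-door {H}→R. Front-door holds.
P(R|do(M)) = Σ_{H} P(H|M) Σ_{M'} P(R|H,M')P(M').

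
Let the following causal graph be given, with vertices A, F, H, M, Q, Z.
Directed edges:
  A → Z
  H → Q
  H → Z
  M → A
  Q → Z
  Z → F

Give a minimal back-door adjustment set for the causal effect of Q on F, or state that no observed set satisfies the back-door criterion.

Q→F: minimal back-door set {H}.

desc(Q)\{Q}={F,Z}; candidates ⊆ {A,H,M}.
size 0: {}; under {} Q still reaches {F,H,Z} ∋ F.
{H}: Q⊥F given {H} in G with Q→· removed — back-door holds.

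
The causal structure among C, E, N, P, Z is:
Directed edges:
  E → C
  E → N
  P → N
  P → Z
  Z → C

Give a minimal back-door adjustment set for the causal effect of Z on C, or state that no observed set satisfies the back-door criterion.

desc(Z)\{Z}={C}; candidates ⊆ {E,N,P}.
∅: Z⊥C given ∅ in G with Z→· removed — back-door holds.

Z→C: minimal back-door set ∅.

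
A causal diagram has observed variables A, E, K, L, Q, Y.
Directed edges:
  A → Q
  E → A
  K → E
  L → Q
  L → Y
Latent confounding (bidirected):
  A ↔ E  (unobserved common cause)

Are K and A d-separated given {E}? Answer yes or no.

Bayes-Ball from K | {E} reaches {A,Q}.
A ∈ reach(K|{E}) ⇒ K ⊥̸ A | {E}.

No — K and A are d-connected given {E}.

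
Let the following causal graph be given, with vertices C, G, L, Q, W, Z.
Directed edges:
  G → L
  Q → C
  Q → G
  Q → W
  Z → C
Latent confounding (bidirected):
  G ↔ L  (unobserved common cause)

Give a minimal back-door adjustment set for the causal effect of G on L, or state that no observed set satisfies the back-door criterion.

G→L: no observed back-door set.

desc(G)\{G}={L}; candidates ⊆ {C,Q,W,Z}.
G↔L: latent back-door arc(s) into G.
size 0: {}; under {} G still reaches {C,L,Q,W} ∋ L.
size 1: {C}, {Q}, {W} …(+1); under {C} G still reaches {L,Q,W,Z} ∋ L.
size 2: {C,Q}, {C,W}, {C,Z} …(+3); under {C,Q} G still reaches {L} ∋ L.
G↔L cannot be blocked by any observed set — no back-door set.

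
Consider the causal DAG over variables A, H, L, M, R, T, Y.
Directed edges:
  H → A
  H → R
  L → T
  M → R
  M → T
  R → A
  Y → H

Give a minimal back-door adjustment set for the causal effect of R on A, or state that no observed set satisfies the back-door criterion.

R→A: minimal back-door set {H}.

desc(R)\{R}={A}; candidates ⊆ {H,L,M,T,Y}.
size 0: {}; under {} R still reaches {A,H,M,T,Y} ∋ A.
{H}: R⊥A given {H} in G with R→· removed — back-door holds.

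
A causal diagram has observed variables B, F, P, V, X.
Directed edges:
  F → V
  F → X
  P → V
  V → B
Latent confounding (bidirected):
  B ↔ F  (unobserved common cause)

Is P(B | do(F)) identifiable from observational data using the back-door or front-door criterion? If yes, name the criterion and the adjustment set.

P(B|do(F)): frontdoor, adjust for {V}.

desc(F)\{F}={B,V,X}; candidates ⊆ {P}.
F↔B: latent back-door arc(s) into F.
size 0: {}; under {} F still reaches {B} ∋ B.
size 1: {P}; under {P} F still reaches {B} ∋ B.
F↔B cannot be blocked by any observed set — no back-door set.
{V}: (i) intercepts every directed F→B path; (ii) no back-door F→{V}; (iii) {F} blocks every back-door {V}→B. Front-door holds.
P(B|do(F)) = Σ_{V} P(V|F) Σ_{F'} P(B|V,F')P(F').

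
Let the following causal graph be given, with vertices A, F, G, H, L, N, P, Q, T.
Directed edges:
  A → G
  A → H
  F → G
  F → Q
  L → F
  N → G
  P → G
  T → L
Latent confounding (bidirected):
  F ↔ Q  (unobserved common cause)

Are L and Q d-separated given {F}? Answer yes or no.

No — L and Q are d-connected given {F}.

Bayes-Ball from L | {F} reaches {Q,T}.
Q ∈ reach(L|{F}) ⇒ L ⊥̸ Q | {F}.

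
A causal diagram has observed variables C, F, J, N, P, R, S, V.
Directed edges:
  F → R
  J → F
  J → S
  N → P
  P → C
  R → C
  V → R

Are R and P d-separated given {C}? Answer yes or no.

No — R and P are d-connected given {C}.

Bayes-Ball from R | {C} reaches {F,J,N,P,S,V}.
P ∈ reach(R|{C}) ⇒ R ⊥̸ P | {C}.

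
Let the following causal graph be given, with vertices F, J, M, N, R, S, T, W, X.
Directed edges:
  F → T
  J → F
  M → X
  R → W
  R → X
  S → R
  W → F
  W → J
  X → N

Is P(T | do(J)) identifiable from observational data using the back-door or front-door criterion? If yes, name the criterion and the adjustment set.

desc(J)\{J}={F,T}; candidates ⊆ {M,N,R,S,W,X}.
size 0: {}; under {} J still reaches {F,N,R,S,T,W,X} ∋ T.
{W}: J⊥T given {W} in G with J→· removed — back-door holds.
P(T|do(J)) = Σ_{W} P(T|J,W)·P(W).

P(T|do(J)): backdoor, adjust for {W}.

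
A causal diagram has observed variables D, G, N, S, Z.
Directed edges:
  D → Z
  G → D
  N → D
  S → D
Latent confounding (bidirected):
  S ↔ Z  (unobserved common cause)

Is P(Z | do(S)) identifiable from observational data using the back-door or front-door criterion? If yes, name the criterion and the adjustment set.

P(Z|do(S)): frontdoor, adjust for {D}.

desc(S)\{S}={D,Z}; candidates ⊆ {G,N}.
S↔Z: latent back-door arc(s) into S.
size 0: {}; under {} S still reaches {Z} ∋ Z.
size 1: {G}, {N}; under {G} S still reaches {Z} ∋ Z.
size 2: {G,N}; under {G,N} S still reaches {Z} ∋ Z.
S↔Z cannot be blocked by any observed set — no back-door set.
{D}: (i) intercepts every directed S→Z path; (ii) no back-door S→{D}; (iii) {S} blocks every back-door {D}→Z. Front-door holds.
P(Z|do(S)) = Σ_{D} P(D|S) Σ_{S'} P(Z|D,S')P(S').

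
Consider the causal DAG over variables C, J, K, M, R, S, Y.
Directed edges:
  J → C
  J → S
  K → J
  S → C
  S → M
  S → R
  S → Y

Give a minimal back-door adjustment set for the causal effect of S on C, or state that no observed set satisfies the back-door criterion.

desc(S)\{S}={C,M,R,Y}; candidates ⊆ {J,K}.
size 0: {}; under {} S still reaches {C,J,K} ∋ C.
{J}: S⊥C given {J} in G with S→· removed — back-door holds.

S→C: minimal back-door set {J}.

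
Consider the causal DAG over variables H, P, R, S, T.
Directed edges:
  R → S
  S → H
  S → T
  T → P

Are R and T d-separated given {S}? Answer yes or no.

Yes — R ⊥ T | {S}.

Bayes-Ball from R | {S} reaches ∅.
T ∉ reach(R|{S}) ⇒ R ⊥ T | {S}.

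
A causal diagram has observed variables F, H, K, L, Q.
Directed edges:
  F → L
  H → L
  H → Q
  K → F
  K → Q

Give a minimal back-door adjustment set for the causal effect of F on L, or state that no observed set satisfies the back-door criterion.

desc(F)\{F}={L}; candidates ⊆ {H,K,Q}.
∅: F⊥L given ∅ in G with F→· removed — back-door holds.

F→L: minimal back-door set ∅.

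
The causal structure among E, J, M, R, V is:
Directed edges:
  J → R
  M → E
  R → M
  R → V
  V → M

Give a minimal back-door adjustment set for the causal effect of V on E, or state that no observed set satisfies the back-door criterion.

V→E: minimal back-door set {R}.

desc(V)\{V}={E,M}; candidates ⊆ {J,R}.
size 0: {}; under {} V still reaches {E,J,M,R} ∋ E.
{R}: V⊥E given {R} in G with V→· removed — back-door holds.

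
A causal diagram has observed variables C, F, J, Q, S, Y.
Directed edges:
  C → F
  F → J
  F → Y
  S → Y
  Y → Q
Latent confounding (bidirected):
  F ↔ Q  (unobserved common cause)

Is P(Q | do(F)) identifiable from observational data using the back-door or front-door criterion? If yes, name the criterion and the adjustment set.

P(Q|do(F)): frontdoor, adjust for {Y}.

desc(F)\{F}={J,Q,Y}; candidates ⊆ {C,S}.
F↔Q: latent back-door arc(s) into F.
size 0: {}; under {} F still reaches {C,Q} ∋ Q.
size 1: {C}, {S}; under {C} F still reaches {Q} ∋ Q.
size 2: {C,S}; under {C,S} F still reaches {Q} ∋ Q.
F↔Q cannot be blocked by any observed set — no back-door set.
{Y}: (i) intercepts every directed F→Q path; (ii) no back-door F→{Y}; (iii) {F} blocks every back-door {Y}→Q. Front-door holds.
P(Q|do(F)) = Σ_{Y} P(Y|F) Σ_{F'} P(Q|Y,F')P(F').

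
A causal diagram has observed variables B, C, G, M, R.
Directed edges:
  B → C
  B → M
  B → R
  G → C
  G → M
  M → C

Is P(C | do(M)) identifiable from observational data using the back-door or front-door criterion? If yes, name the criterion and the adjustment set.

P(C|do(M)): backdoor, adjust for {B, G}.

desc(M)\{M}={C}; candidates ⊆ {B,G,R}.
size 0: {}; under {} M still reaches {B,C,G,R} ∋ C.
size 1: {B}, {G}, {R}; under {B} M still reaches {C,G} ∋ C.
{B,G}: M⊥C given {B,G} in G with M→· removed — back-door holds.
P(C|do(M)) = Σ_{B,G} P(C|M,B,G)·P(B,G).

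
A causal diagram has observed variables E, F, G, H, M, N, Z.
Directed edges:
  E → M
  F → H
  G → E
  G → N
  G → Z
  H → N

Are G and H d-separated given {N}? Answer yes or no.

Bayes-Ball from G | {N} reaches {E,F,H,M,Z}.
H ∈ reach(G|{N}) ⇒ G ⊥̸ H | {N}.

No — G and H are d-connected given {N}.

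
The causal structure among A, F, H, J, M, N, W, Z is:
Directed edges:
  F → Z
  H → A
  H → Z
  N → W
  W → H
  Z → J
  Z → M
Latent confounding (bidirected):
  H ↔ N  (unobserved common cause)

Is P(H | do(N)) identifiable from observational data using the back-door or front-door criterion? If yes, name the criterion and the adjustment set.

desc(N)\{N}={A,H,J,M,W,Z}; candidates ⊆ {F}.
N↔H: latent back-door arc(s) into N.
size 0: {}; under {} N still reaches {A,H,J,M,Z} ∋ H.
size 1: {F}; under {F} N still reaches {A,H,J,M,Z} ∋ H.
N↔H cannot be blocked by any observed set — no back-door set.
{W}: (i) intercepts every directed N→H path; (ii) no back-door N→{W}; (iii) {N} blocks every back-door {W}→H. Front-door holds.
P(H|do(N)) = Σ_{W} P(W|N) Σ_{N'} P(H|W,N')P(N').

P(H|do(N)): frontdoor, adjust for {W}.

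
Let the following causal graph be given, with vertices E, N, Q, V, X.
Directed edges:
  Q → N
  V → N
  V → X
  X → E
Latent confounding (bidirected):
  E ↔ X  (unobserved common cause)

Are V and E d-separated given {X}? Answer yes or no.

No — V and E are d-connected given {X}.

Bayes-Ball from V | {X} reaches {E,N}.
E ∈ reach(V|{X}) ⇒ V ⊥̸ E | {X}.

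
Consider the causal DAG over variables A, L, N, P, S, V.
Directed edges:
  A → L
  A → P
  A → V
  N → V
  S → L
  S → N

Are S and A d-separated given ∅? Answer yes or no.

Bayes-Ball from S | ∅ reaches {L,N,V}.
A ∉ reach(S|∅) ⇒ S ⊥ A | ∅.

Yes — S ⊥ A | ∅.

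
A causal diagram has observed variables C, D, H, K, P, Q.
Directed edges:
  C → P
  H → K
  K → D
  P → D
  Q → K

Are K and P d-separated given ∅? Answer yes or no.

Yes — K ⊥ P | ∅.

Bayes-Ball from K | ∅ reaches {D,H,Q}.
P ∉ reach(K|∅) ⇒ K ⊥ P | ∅.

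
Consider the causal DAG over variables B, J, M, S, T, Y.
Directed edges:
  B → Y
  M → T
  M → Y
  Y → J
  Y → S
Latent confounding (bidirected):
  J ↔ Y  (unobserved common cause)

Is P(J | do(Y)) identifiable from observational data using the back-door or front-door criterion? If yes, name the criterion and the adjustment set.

desc(Y)\{Y}={J,S}; candidates ⊆ {B,M,T}.
Y↔J: latent back-door arc(s) into Y.
size 0: {}; under {} Y still reaches {B,J,M,T} ∋ J.
size 1: {B}, {M}, {T}; under {B} Y still reaches {J,M,T} ∋ J.
size 2: {B,M}, {B,T}, {M,T}; under {B,M} Y still reaches {J} ∋ J.
Y↔J cannot be blocked by any observed set — no back-door set.
No mediator lies on a directed Y→…→J path.
Neither criterion identifies P(J|do(Y)) in this graph.

P(J|do(Y)): not identifiable (no BD/FD set).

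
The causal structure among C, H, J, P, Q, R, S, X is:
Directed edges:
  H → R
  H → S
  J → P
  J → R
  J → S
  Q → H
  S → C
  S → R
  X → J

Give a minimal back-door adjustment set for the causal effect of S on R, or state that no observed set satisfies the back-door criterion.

S→R: minimal back-door set {H, J}.

desc(S)\{S}={C,R}; candidates ⊆ {H,J,P,Q,X}.
size 0: {}; under {} S still reaches {H,J,P,Q,R,X} ∋ R.
size 1: {H}, {J}, {P} …(+2); under {H} S still reaches {J,P,R,X} ∋ R.
{H,J}: S⊥R given {H,J} in G with S→· removed — back-door holds.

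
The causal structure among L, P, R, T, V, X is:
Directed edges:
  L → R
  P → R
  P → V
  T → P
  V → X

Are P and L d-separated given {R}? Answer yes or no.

No — P and L are d-connected given {R}.

Bayes-Ball from P | {R} reaches {L,T,V,X}.
L ∈ reach(P|{R}) ⇒ P ⊥̸ L | {R}.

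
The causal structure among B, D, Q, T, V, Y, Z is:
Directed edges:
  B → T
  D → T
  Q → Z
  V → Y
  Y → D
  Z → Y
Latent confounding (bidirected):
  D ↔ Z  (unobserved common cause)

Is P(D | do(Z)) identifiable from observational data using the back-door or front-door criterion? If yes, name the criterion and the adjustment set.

P(D|do(Z)): frontdoor, adjust for {Y}.

desc(Z)\{Z}={D,T,Y}; candidates ⊆ {B,Q,V}.
Z↔D: latent back-door arc(s) into Z.
size 0: {}; under {} Z still reaches {D,Q,T} ∋ D.
size 1: {B}, {Q}, {V}; under {B} Z still reaches {D,Q,T} ∋ D.
size 2: {B,Q}, {B,V}, {Q,V}; under {B,Q} Z still reaches {D,T} ∋ D.
Z↔D cannot be blocked by any observed set — no back-door set.
{Y}: (i) intercepts every directed Z→D path; (ii) no back-door Z→{Y}; (iii) {Z} blocks every back-door {Y}→D. Front-door holds.
P(D|do(Z)) = Σ_{Y} P(Y|Z) Σ_{Z'} P(D|Y,Z')P(Z').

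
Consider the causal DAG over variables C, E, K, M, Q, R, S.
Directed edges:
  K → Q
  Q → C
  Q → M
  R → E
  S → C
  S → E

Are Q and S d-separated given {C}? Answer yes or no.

Bayes-Ball from Q | {C} reaches {E,K,M,S}.
S ∈ reach(Q|{C}) ⇒ Q ⊥̸ S | {C}.

No — Q and S are d-connected given {C}.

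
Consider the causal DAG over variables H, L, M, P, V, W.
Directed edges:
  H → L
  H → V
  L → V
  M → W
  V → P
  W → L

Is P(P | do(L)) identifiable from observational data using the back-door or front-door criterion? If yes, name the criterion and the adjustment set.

P(P|do(L)): backdoor, adjust for {H}.

desc(L)\{L}={P,V}; candidates ⊆ {H,M,W}.
size 0: {}; under {} L still reaches {H,M,P,V,W} ∋ P.
{H}: L⊥P given {H} in G with L→· removed — back-door holds.
P(P|do(L)) = Σ_{H} P(P|L,H)·P(H).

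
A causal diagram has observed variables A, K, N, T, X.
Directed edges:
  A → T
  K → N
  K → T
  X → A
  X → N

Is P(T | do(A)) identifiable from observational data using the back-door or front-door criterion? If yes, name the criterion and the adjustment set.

P(T|do(A)): backdoor, adjust for ∅.

desc(A)\{A}={T}; candidates ⊆ {K,N,X}.
∅: A⊥T given ∅ in G with A→· removed — back-door holds.
P(T|do(A)) = P(T|A) — no adjustment needed.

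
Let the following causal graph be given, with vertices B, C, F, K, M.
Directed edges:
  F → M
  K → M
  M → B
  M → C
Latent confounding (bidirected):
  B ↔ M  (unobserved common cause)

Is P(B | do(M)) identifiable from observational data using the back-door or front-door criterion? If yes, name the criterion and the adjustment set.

desc(M)\{M}={B,C}; candidates ⊆ {F,K}.
M↔B: latent back-door arc(s) into M.
size 0: {}; under {} M still reaches {B,F,K} ∋ B.
size 1: {F}, {K}; under {F} M still reaches {B,K} ∋ B.
size 2: {F,K}; under {F,K} M still reaches {B} ∋ B.
M↔B cannot be blocked by any observed set — no back-door set.
No mediator lies on a directed M→…→B path.
Neither criterion identifies P(B|do(M)) in this graph.

P(B|do(M)): not identifiable (no BD/FD set).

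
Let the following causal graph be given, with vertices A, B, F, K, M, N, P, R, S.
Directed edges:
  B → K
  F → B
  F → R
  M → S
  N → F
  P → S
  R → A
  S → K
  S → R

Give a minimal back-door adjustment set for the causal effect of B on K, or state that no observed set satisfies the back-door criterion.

desc(B)\{B}={K}; candidates ⊆ {A,F,M,N,P,R,S}.
∅: B⊥K given ∅ in G with B→· removed — back-door holds.

B→K: minimal back-door set ∅.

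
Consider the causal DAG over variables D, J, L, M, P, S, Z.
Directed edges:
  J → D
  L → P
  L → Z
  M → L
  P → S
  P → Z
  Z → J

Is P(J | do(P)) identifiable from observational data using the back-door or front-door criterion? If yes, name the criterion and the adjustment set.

P(J|do(P)): backdoor, adjust for {L}.

desc(P)\{P}={D,J,S,Z}; candidates ⊆ {L,M}.
size 0: {}; under {} P still reaches {D,J,L,M,Z} ∋ J.
{L}: P⊥J given {L} in G with P→· removed — back-door holds.
P(J|do(P)) = Σ_{L} P(J|P,L)·P(L).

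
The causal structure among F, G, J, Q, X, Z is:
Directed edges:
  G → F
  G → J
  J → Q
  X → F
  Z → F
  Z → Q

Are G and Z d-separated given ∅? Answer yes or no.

Bayes-Ball from G | ∅ reaches {F,J,Q}.
Z ∉ reach(G|∅) ⇒ G ⊥ Z | ∅.

Yes — G ⊥ Z | ∅.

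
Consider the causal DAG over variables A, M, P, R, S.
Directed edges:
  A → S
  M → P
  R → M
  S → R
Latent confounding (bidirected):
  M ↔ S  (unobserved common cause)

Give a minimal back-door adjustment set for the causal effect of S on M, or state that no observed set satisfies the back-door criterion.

desc(S)\{S}={M,P,R}; candidates ⊆ {A}.
S↔M: latent back-door arc(s) into S.
size 0: {}; under {} S still reaches {A,M,P} ∋ M.
size 1: {A}; under {A} S still reaches {M,P} ∋ M.
S↔M cannot be blocked by any observed set — no back-door set.

S→M: no observed back-door set.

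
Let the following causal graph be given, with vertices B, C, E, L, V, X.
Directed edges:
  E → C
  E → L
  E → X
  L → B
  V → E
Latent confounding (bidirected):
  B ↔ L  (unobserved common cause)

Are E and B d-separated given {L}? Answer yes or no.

No — E and B are d-connected given {L}.

Bayes-Ball from E | {L} reaches {B,C,V,X}.
B ∈ reach(E|{L}) ⇒ E ⊥̸ B | {L}.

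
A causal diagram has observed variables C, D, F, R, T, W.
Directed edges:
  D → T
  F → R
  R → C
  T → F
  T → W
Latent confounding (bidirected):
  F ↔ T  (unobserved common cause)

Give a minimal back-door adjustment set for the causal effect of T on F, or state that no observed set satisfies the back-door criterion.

T→F: no observed back-door set.

desc(T)\{T}={C,F,R,W}; candidates ⊆ {D}.
T↔F: latent back-door arc(s) into T.
size 0: {}; under {} T still reaches {C,D,F,R} ∋ F.
size 1: {D}; under {D} T still reaches {C,F,R} ∋ F.
T↔F cannot be blocked by any observed set — no back-door set.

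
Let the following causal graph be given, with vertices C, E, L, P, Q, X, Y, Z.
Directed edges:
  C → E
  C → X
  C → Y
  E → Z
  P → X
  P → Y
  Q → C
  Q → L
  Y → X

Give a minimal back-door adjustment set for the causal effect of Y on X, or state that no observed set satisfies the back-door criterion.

desc(Y)\{Y}={X}; candidates ⊆ {C,E,L,P,Q,Z}.
size 0: {}; under {} Y still reaches {C,E,L,P,Q,X,Z} ∋ X.
size 1: {C}, {E}, {L} …(+3); under {C} Y still reaches {P,X} ∋ X.
{C,P}: Y⊥X given {C,P} in G with Y→· removed — back-door holds.

Y→X: minimal back-door set {C, P}.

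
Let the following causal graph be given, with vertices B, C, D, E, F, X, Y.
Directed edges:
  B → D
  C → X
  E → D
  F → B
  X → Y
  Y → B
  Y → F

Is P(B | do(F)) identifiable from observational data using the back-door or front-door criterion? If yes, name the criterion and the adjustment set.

P(B|do(F)): backdoor, adjust for {Y}.

desc(F)\{F}={B,D}; candidates ⊆ {C,E,X,Y}.
size 0: {}; under {} F still reaches {B,C,D,X,Y} ∋ B.
{Y}: F⊥B given {Y} in G with F→· removed — back-door holds.
P(B|do(F)) = Σ_{Y} P(B|F,Y)·P(Y).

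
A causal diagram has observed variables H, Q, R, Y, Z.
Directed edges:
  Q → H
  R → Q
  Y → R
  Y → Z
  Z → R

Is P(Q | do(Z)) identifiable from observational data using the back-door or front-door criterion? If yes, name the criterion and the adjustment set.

P(Q|do(Z)): backdoor, adjust for {Y}.

desc(Z)\{Z}={H,Q,R}; candidates ⊆ {Y}.
size 0: {}; under {} Z still reaches {H,Q,R,Y} ∋ Q.
{Y}: Z⊥Q given {Y} in G with Z→· removed — back-door holds.
P(Q|do(Z)) = Σ_{Y} P(Q|Z,Y)·P(Y).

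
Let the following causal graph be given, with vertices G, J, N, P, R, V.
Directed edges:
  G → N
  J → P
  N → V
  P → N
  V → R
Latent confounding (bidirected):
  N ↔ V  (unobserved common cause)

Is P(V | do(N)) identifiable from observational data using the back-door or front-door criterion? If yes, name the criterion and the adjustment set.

P(V|do(N)): not identifiable (no BD/FD set).

desc(N)\{N}={R,V}; candidates ⊆ {G,J,P}.
N↔V: latent back-door arc(s) into N.
size 0: {}; under {} N still reaches {G,J,P,R,V} ∋ V.
size 1: {G}, {J}, {P}; under {G} N still reaches {J,P,R,V} ∋ V.
size 2: {G,J}, {G,P}, {J,P}; under {G,J} N still reaches {P,R,V} ∋ V.
N↔V cannot be blocked by any observed set — no back-door set.
No mediator lies on a directed N→…→V path.
Neither criterion identifies P(V|do(N)) in this graph.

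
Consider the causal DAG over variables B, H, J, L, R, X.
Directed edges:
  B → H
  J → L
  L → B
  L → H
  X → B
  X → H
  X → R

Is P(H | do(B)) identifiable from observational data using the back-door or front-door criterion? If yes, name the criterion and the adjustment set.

desc(B)\{B}={H}; candidates ⊆ {J,L,R,X}.
size 0: {}; under {} B still reaches {H,J,L,R,X} ∋ H.
size 1: {J}, {L}, {R} …(+1); under {J} B still reaches {H,L,R,X} ∋ H.
{L,X}: B⊥H given {L,X} in G with B→· removed — back-door holds.
P(H|do(B)) = Σ_{L,X} P(H|B,L,X)·P(L,X).

P(H|do(B)): backdoor, adjust for {L, X}.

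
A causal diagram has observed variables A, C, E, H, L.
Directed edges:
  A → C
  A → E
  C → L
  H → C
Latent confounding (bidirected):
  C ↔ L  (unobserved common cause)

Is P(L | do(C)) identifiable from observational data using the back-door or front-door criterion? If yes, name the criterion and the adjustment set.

desc(C)\{C}={L}; candidates ⊆ {A,E,H}.
C↔L: latent back-door arc(s) into C.
size 0: {}; under {} C still reaches {A,E,H,L} ∋ L.
size 1: {A}, {E}, {H}; under {A} C still reaches {H,L} ∋ L.
size 2: {A,E}, {A,H}, {E,H}; under {A,E} C still reaches {H,L} ∋ L.
C↔L cannot be blocked by any observed set — no back-door set.
No mediator lies on a directed C→…→L path.
Neither criterion identifies P(L|do(C)) in this graph.

P(L|do(C)): not identifiable (no BD/FD set).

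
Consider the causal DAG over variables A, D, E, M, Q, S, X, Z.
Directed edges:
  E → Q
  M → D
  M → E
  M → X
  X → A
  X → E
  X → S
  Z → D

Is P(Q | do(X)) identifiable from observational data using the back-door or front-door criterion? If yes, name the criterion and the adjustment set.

P(Q|do(X)): backdoor, adjust for {M}.

desc(X)\{X}={A,E,Q,S}; candidates ⊆ {D,M,Z}.
size 0: {}; under {} X still reaches {D,E,M,Q} ∋ Q.
{M}: X⊥Q given {M} in G with X→· removed — back-door holds.
P(Q|do(X)) = Σ_{M} P(Q|X,M)·P(M).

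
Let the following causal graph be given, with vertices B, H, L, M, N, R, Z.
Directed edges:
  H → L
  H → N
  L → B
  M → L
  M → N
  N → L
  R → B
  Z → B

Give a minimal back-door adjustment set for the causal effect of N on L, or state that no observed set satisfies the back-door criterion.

desc(N)\{N}={B,L}; candidates ⊆ {H,M,R,Z}.
size 0: {}; under {} N still reaches {B,H,L,M} ∋ L.
size 1: {H}, {M}, {R} …(+1); under {H} N still reaches {B,L,M} ∋ L.
{H,M}: N⊥L given {H,M} in G with N→· removed — back-door holds.

N→L: minimal back-door set {H, M}.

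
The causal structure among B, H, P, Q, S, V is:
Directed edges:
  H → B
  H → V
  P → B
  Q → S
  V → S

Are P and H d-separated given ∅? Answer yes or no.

Yes — P ⊥ H | ∅.

Bayes-Ball from P | ∅ reaches {B}.
H ∉ reach(P|∅) ⇒ P ⊥ H | ∅.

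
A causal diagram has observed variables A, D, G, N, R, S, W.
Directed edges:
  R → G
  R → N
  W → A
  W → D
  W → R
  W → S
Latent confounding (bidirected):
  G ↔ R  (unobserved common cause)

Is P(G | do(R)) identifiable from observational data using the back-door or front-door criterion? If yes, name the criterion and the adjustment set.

P(G|do(R)): not identifiable (no BD/FD set).

desc(R)\{R}={G,N}; candidates ⊆ {A,D,S,W}.
R↔G: latent back-door arc(s) into R.
size 0: {}; under {} R still reaches {A,D,G,S,W} ∋ G.
size 1: {A}, {D}, {S} …(+1); under {A} R still reaches {D,G,S,W} ∋ G.
size 2: {A,D}, {A,S}, {A,W} …(+3); under {A,D} R still reaches {G,S,W} ∋ G.
R↔G cannot be blocked by any observed set — no back-door set.
No mediator lies on a directed R→…→G path.
Neither criterion identifies P(G|do(R)) in this graph.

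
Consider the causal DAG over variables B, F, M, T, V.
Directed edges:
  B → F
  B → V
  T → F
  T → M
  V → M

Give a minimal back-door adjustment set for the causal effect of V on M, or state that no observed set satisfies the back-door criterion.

V→M: minimal back-door set ∅.

desc(V)\{V}={M}; candidates ⊆ {B,F,T}.
∅: V⊥M given ∅ in G with V→· removed — back-door holds.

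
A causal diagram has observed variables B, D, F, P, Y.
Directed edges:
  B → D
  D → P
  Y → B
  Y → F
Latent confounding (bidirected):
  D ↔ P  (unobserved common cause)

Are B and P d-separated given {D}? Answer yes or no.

No — B and P are d-connected given {D}.

Bayes-Ball from B | {D} reaches {F,P,Y}.
P ∈ reach(B|{D}) ⇒ B ⊥̸ P | {D}.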